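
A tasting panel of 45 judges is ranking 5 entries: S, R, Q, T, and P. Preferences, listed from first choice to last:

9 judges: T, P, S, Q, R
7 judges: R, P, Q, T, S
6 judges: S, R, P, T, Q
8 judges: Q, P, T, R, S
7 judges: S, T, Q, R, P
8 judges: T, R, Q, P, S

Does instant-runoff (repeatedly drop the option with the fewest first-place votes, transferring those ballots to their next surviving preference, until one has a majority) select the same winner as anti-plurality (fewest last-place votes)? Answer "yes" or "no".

Instant-runoff — R1 S 13, R 7, Q 8, T 17, P 0 (P out); R2 S 13, R 7, Q 8, T 17 (R out); R3 S 13, Q 15, T 17 (S out); R4 Q 15, T 30 (T winner). Winner: T.
Anti-plurality — last-place votes: S 23, R 9, Q 6, T 0, P 7. Winner: T.
The two methods agree.

yes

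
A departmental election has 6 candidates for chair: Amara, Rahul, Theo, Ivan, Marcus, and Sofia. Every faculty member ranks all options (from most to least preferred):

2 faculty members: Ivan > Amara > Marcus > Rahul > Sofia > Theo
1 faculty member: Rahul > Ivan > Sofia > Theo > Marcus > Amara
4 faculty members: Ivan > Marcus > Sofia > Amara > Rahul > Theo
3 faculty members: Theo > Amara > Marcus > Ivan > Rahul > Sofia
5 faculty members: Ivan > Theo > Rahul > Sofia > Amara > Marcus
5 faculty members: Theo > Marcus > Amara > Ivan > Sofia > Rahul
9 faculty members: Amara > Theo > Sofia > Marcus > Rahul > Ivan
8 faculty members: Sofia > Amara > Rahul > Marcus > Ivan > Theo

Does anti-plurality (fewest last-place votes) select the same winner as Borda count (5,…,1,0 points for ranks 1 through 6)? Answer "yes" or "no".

Anti-plurality — last-place votes: Amara 1, Rahul 5, Theo 14, Ivan 9, Marcus 5, Sofia 3. Winner: Amara.
Borda — scores: Amara 125, Rahul 64, Theo 98, Ivan 83, Marcus 86, Sofia 99. Winner: Amara.
The two methods agree.

yes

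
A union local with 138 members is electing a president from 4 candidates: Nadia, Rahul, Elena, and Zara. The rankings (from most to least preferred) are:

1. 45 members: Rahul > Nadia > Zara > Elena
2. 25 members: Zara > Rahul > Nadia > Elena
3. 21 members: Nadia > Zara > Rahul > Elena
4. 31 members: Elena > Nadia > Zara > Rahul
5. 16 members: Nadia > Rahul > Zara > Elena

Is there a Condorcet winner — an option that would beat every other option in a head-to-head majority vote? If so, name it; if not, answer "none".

none

Checking pairwise contests:
Rahul beats Nadia 70–68.
Zara beats Rahul 77–61.
Nadia beats Elena 107–31.
Nadia beats Zara 113–25.
Every option loses at least one head-to-head, so there is no Condorcet winner.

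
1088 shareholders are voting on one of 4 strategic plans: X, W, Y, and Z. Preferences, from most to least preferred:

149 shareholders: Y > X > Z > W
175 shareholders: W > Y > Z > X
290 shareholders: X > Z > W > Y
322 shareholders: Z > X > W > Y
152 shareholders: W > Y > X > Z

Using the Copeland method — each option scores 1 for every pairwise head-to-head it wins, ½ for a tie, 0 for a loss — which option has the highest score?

X: beats W, Y, and Z → score 3.
W: beats Y; loses to X and Z → score 1.
Y: loses to X, W, and Z → score 0.
Z: beats W and Y; loses to X → score 2.
X has the best pairwise record.

X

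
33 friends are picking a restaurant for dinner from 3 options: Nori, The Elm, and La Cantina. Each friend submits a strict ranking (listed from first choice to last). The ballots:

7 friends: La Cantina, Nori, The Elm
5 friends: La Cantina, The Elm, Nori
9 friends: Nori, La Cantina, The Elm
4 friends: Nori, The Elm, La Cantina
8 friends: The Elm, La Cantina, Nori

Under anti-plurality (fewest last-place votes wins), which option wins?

Last-place votes: Nori 13, The Elm 16, La Cantina 4.
La Cantina is ranked last by the fewest voters, so La Cantina wins.

La Cantina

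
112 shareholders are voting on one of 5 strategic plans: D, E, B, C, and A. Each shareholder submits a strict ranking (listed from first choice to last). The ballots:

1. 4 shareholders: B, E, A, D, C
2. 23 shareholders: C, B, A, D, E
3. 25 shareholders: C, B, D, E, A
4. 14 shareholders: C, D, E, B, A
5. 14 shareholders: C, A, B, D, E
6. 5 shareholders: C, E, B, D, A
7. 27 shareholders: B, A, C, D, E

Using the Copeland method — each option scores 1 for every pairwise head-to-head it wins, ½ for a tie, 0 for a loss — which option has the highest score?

C

D: beats E; loses to B, C, and A → score 1.
E: loses to D, B, C, and A → score 0.
B: beats D, E, and A; loses to C → score 3.
C: beats D, E, B, and A → score 4.
A: beats D and E; loses to B and C → score 2.
C has the best pairwise record.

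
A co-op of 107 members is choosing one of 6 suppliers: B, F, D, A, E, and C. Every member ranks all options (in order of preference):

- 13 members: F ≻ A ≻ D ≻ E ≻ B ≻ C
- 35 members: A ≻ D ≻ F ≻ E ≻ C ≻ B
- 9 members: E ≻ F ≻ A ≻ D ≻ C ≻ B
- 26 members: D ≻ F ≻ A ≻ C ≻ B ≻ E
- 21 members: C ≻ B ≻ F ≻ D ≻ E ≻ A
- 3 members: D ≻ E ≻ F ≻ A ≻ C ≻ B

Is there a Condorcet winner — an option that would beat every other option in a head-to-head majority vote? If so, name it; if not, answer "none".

none

Checking pairwise contests:
F beats B 86–21.
D beats F 64–43.
A beats D 57–50.
F beats A 72–35.
F beats E 95–12.
F beats C 86–21.
Every option loses at least one head-to-head, so there is no Condorcet winner.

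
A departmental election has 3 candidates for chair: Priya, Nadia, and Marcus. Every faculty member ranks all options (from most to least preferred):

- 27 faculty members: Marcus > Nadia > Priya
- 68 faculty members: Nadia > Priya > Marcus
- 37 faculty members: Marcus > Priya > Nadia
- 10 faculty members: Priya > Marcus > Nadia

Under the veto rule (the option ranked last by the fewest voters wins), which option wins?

Last-place votes: Priya 27, Nadia 47, Marcus 68.
Priya is ranked last by the fewest voters, so Priya wins.

Priya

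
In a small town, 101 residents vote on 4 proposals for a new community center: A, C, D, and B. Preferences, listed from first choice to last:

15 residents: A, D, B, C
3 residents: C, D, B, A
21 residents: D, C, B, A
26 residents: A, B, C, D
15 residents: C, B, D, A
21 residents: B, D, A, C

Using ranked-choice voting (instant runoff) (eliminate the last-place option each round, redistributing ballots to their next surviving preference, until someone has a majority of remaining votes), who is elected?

Round 1: A 41, C 18, D 21, B 21. Eliminate C.
Round 2: A 41, D 24, B 36. Eliminate D.
Round 3: A 41, B 60. B has a majority.

B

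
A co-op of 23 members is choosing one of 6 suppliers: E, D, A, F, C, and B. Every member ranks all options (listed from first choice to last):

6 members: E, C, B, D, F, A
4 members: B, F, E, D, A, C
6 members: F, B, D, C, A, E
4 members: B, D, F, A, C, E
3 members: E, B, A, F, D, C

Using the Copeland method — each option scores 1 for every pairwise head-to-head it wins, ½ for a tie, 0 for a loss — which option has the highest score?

E: beats D, A, and C; loses to F and B → score 3.
D: beats A and C; loses to E, F, and B → score 2.
A: loses to E, D, F, C, and B → score 0.
F: beats E, D, A, and C; loses to B → score 4.
C: beats A; loses to E, D, F, and B → score 1.
B: beats E, D, A, F, and C → score 5.
B has the best pairwise record.

B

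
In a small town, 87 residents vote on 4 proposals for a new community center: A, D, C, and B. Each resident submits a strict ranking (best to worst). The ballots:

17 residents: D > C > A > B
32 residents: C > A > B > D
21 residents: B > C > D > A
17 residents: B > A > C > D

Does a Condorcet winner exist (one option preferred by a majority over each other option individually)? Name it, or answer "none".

C

C vs A: 70–17 for C.
C vs D: 70–17 for C.
C vs B: 49–38 for C.
C beats every other option head-to-head.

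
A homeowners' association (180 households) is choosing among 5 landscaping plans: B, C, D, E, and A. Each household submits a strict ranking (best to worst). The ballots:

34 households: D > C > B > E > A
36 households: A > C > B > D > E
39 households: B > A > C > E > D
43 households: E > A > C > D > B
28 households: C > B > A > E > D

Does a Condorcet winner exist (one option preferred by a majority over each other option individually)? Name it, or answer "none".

none

Checking pairwise contests:
C beats B 141–39.
A beats C 118–62.
B beats D 103–77.
B beats E 137–43.
B beats A 101–79.
Every option loses at least one head-to-head, so there is no Condorcet winner.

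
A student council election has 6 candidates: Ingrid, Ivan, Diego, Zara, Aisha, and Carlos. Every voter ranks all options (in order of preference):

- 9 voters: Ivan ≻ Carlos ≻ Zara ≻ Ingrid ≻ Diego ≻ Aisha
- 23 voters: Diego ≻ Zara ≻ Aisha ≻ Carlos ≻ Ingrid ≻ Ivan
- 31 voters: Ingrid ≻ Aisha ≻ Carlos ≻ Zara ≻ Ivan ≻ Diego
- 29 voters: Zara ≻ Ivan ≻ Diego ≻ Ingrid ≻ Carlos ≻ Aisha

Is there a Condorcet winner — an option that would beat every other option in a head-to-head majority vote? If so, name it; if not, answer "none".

Zara

Zara vs Ingrid: 61–31 for Zara.
Zara vs Ivan: 83–9 for Zara.
Zara vs Diego: 69–23 for Zara.
Zara vs Aisha: 61–31 for Zara.
Zara vs Carlos: 52–40 for Zara.
Zara beats every other option head-to-head.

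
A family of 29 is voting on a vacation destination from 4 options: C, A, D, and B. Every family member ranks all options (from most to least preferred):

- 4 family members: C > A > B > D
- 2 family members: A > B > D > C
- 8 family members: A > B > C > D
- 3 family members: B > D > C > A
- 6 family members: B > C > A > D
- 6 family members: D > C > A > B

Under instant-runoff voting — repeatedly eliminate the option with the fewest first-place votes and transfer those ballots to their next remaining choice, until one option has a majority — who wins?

Round 1: C 4, A 10, D 6, B 9. Eliminate C.
Round 2: A 14, D 6, B 9. Eliminate D.
Round 3: A 20, B 9. A has a majority.

A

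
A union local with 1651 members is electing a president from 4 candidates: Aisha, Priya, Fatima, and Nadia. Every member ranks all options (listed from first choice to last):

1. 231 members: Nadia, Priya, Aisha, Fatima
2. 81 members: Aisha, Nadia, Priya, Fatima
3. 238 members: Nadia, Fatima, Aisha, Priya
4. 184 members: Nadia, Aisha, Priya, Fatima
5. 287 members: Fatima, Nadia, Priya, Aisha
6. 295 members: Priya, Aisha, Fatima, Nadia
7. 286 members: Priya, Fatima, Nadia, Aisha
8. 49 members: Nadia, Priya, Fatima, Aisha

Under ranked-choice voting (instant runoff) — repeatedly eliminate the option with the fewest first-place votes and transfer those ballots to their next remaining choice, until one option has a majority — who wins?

Nadia

Round 1: Aisha 81, Priya 581, Fatima 287, Nadia 702. Eliminate Aisha.
Round 2: Priya 581, Fatima 287, Nadia 783. Eliminate Fatima.
Round 3: Priya 581, Nadia 1070. Nadia has a majority.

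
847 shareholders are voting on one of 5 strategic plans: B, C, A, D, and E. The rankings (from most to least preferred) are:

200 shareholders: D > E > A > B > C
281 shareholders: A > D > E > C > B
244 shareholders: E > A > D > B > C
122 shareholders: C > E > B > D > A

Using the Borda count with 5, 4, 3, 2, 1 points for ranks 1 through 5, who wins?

B: 200·2 + 281·1 + 244·2 + 122·3 = 1535
C: 200·1 + 281·2 + 244·1 + 122·5 = 1616
A: 200·3 + 281·5 + 244·4 + 122·1 = 3103
D: 200·5 + 281·4 + 244·3 + 122·2 = 3100
E: 200·4 + 281·3 + 244·5 + 122·4 = 3351
E has the highest Borda score (3351).

E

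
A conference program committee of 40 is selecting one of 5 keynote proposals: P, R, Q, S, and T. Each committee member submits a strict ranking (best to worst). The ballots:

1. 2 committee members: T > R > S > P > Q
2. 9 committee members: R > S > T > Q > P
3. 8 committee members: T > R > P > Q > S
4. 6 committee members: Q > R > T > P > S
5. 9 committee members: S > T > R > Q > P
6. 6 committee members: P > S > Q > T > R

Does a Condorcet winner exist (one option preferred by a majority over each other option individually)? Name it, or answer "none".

Checking pairwise contests:
R beats P 34–6.
T beats R 25–15.
R beats Q 28–12.
R beats S 25–15.
S beats T 24–16.
Every option loses at least one head-to-head, so there is no Condorcet winner.

none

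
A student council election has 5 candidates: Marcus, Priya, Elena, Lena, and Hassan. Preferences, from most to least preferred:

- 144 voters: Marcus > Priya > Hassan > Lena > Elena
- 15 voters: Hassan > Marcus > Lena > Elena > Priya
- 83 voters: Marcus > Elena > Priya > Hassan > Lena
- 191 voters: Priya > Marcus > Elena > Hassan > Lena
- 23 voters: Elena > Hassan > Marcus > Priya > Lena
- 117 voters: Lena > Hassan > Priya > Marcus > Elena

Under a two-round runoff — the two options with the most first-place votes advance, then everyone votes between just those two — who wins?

Priya

Round 1 first-place votes: Marcus 227, Priya 191, Elena 23, Lena 117, Hassan 15.
Marcus and Priya advance.
Runoff: Marcus is preferred to Priya by 265 voters; Priya by 308.
Priya wins the runoff.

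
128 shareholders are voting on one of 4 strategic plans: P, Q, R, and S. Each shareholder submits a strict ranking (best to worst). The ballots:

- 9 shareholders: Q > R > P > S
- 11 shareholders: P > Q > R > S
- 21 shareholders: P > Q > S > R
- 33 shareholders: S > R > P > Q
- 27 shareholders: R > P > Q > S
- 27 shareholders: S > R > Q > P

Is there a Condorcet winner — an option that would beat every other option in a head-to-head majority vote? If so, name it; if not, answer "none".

none

Checking pairwise contests:
R beats P 96–32.
P beats Q 92–36.
S beats R 81–47.
P beats S 68–60.
Every option loses at least one head-to-head, so there is no Condorcet winner.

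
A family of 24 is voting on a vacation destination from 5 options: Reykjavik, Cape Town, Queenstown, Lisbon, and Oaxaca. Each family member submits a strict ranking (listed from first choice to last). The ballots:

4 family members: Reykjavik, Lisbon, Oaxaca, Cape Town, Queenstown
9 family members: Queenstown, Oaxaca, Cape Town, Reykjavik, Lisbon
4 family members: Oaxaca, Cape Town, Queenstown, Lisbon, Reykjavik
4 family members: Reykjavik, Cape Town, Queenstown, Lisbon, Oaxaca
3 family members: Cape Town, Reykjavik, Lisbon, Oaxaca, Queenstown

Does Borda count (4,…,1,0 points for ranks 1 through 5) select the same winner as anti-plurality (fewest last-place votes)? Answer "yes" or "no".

yes

Borda — scores: Reykjavik 50, Cape Town 58, Queenstown 52, Lisbon 26, Oaxaca 54. Winner: Cape Town.
Anti-plurality — last-place votes: Reykjavik 4, Cape Town 0, Queenstown 7, Lisbon 9, Oaxaca 4. Winner: Cape Town.
The two methods agree.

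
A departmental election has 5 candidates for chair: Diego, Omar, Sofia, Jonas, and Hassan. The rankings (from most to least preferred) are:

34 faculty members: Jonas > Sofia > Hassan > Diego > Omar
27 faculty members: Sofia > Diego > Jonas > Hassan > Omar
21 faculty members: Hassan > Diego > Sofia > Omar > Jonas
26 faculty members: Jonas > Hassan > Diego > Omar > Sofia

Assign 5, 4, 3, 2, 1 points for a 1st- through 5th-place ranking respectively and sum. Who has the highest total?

Diego: 34·2 + 27·4 + 21·4 + 26·3 = 338
Omar: 34·1 + 27·1 + 21·2 + 26·2 = 155
Sofia: 34·4 + 27·5 + 21·3 + 26·1 = 360
Jonas: 34·5 + 27·3 + 21·1 + 26·5 = 402
Hassan: 34·3 + 27·2 + 21·5 + 26·4 = 365
Jonas has the highest Borda score (402).

Jonas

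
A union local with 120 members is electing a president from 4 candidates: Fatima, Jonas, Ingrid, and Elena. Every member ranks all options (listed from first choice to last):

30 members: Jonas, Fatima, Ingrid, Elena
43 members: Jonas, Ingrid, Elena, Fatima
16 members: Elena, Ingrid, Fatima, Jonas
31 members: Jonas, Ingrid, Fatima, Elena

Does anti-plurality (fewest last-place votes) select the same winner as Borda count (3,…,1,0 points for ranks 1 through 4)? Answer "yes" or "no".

Anti-plurality — last-place votes: Fatima 43, Jonas 16, Ingrid 0, Elena 61. Winner: Ingrid.
Borda — scores: Fatima 107, Jonas 312, Ingrid 210, Elena 91. Winner: Jonas.
The two methods disagree.

no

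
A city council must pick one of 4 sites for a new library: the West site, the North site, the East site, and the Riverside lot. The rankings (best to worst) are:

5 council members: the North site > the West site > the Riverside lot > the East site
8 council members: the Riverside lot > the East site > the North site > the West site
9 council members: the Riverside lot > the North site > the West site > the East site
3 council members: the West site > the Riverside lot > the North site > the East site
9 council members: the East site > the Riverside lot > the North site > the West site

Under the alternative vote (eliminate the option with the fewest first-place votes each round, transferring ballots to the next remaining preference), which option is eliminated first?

Round 1: the West site 3, the North site 5, the East site 9, the Riverside lot 17. Eliminate the West site.

the West site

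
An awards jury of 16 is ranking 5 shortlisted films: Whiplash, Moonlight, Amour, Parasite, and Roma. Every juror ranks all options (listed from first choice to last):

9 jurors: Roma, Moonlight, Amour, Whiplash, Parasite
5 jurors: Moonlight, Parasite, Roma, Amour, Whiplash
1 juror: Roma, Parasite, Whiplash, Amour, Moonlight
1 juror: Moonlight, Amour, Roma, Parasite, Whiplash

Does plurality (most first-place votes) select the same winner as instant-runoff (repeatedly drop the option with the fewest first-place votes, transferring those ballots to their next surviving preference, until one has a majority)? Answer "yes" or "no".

Plurality — first-place votes: Whiplash 0, Moonlight 6, Amour 0, Parasite 0, Roma 10. Winner: Roma.
Instant-runoff — R1 Whiplash 0, Moonlight 6, Amour 0, Parasite 0, Roma 10 (Roma winner). Winner: Roma.
The two methods agree.

yes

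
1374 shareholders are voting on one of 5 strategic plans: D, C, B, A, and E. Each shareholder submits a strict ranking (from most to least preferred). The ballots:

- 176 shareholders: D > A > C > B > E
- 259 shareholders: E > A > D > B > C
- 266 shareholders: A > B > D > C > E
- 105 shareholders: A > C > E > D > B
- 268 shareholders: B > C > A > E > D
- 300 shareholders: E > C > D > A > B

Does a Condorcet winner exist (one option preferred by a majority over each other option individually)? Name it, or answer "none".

A

A vs D: 898–476 for A.
A vs C: 806–568 for A.
A vs B: 1106–268 for A.
A vs E: 815–559 for A.
A beats every other option head-to-head.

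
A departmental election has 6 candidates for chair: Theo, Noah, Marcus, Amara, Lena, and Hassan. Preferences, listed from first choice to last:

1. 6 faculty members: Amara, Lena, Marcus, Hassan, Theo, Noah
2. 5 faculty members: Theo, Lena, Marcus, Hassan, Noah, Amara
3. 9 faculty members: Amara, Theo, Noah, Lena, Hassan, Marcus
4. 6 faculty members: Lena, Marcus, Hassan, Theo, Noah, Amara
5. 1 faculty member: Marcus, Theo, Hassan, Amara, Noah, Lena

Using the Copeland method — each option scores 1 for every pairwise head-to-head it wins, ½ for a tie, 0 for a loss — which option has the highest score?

Theo: beats Noah, Marcus, Lena, and Hassan; loses to Amara → score 4.
Noah: loses to Theo, Marcus, Amara, Lena, and Hassan → score 0.
Marcus: beats Noah and Hassan; loses to Theo, Amara, and Lena → score 2.
Amara: beats Theo, Noah, Marcus, Lena, and Hassan → score 5.
Lena: beats Noah, Marcus, and Hassan; loses to Theo and Amara → score 3.
Hassan: beats Noah; loses to Theo, Marcus, Amara, and Lena → score 1.
Amara has the best pairwise record.

Amara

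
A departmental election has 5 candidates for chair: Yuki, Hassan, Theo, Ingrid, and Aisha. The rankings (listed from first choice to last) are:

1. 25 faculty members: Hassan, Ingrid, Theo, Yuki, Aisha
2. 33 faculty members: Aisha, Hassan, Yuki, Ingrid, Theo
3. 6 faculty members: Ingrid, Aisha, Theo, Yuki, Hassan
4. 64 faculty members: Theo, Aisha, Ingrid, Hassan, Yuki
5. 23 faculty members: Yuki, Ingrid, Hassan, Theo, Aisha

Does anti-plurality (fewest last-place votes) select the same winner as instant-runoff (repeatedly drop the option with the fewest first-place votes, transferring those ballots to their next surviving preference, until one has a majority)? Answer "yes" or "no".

no

Anti-plurality — last-place votes: Yuki 64, Hassan 6, Theo 33, Ingrid 0, Aisha 48. Winner: Ingrid.
Instant-runoff — R1 Yuki 23, Hassan 25, Theo 64, Ingrid 6, Aisha 33 (Ingrid out); R2 Yuki 23, Hassan 25, Theo 64, Aisha 39 (Yuki out); R3 Hassan 48, Theo 64, Aisha 39 (Aisha out); R4 Hassan 81, Theo 70 (Hassan winner). Winner: Hassan.
The two methods disagree.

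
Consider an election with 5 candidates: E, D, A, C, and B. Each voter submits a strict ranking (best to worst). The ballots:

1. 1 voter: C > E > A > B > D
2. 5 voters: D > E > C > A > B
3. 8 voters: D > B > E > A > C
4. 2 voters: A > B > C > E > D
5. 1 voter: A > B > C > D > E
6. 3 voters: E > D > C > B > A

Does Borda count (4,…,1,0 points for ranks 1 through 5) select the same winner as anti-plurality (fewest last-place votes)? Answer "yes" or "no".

no

Borda — scores: E 48, D 62, A 27, C 26, B 37. Winner: D.
Anti-plurality — last-place votes: E 1, D 3, A 3, C 8, B 5. Winner: E.
The two methods disagree.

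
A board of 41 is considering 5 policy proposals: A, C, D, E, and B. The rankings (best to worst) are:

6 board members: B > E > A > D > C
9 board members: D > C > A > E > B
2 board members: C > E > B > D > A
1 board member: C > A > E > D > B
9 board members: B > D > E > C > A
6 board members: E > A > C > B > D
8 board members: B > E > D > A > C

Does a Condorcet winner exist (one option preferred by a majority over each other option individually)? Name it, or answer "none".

B vs A: 25–16 for B.
B vs C: 23–18 for B.
B vs D: 31–10 for B.
B vs E: 23–18 for B.
B beats every other option head-to-head.

B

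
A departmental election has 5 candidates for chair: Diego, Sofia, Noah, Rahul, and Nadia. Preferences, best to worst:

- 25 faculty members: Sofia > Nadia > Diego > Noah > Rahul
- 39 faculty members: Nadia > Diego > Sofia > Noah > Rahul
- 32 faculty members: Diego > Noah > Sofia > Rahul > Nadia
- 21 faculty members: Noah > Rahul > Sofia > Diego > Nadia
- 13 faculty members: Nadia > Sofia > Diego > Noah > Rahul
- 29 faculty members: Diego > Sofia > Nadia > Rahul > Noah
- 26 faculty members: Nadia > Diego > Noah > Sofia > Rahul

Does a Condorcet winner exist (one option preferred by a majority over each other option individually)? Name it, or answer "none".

none

Checking pairwise contests:
Nadia beats Diego 103–82.
Diego beats Sofia 126–59.
Diego beats Noah 164–21.
Diego beats Rahul 164–21.
Sofia beats Nadia 107–78.
Every option loses at least one head-to-head, so there is no Condorcet winner.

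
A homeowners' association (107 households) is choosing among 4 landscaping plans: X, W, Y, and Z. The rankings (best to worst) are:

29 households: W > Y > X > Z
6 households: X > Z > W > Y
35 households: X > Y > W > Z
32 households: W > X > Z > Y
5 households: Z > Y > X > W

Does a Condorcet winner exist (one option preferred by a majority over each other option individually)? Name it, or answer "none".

W

W vs X: 61–46 for W.
W vs Y: 67–40 for W.
W vs Z: 96–11 for W.
W beats every other option head-to-head.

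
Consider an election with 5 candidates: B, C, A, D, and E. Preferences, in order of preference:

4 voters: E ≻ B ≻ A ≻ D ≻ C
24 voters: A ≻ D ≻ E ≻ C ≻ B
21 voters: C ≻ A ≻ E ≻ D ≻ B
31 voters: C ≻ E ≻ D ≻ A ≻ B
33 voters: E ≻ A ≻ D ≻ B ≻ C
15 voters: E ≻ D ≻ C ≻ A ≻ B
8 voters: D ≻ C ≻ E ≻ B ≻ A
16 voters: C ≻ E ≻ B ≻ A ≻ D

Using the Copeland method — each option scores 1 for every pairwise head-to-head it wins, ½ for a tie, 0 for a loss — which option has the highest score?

B: loses to C, A, D, and E → score 0.
C: beats B and A; ties E; loses to D → score 2.5.
A: beats B and D; loses to C and E → score 2.
D: beats B and C; loses to A and E → score 2.
E: beats B, A, and D; ties C → score 3.5.
E has the best pairwise record.

E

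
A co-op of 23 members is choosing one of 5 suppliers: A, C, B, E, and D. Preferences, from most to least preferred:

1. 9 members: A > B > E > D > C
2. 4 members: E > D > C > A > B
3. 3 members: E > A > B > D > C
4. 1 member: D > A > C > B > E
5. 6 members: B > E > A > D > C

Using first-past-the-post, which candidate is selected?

First-place votes: A 9, C 0, B 6, E 7, D 1.
A has the most first-place votes.

A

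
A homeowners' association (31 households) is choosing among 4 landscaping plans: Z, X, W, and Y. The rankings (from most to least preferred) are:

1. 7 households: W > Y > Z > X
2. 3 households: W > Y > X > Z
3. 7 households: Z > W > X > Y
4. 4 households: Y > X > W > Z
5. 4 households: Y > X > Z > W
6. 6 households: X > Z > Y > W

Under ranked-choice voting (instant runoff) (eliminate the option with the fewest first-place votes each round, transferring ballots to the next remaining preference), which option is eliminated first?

X

Round 1: Z 7, X 6, W 10, Y 8. Eliminate X.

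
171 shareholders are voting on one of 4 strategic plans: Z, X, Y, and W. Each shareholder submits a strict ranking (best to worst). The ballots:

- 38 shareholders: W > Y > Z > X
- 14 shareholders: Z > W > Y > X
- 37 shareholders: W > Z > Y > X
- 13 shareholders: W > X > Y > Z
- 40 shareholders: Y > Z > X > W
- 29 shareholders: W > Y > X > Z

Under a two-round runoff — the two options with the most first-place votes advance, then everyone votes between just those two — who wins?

W

Round 1 first-place votes: Z 14, X 0, Y 40, W 117.
W and Y advance.
Runoff: W is preferred to Y by 131 voters; Y by 40.
W wins the runoff.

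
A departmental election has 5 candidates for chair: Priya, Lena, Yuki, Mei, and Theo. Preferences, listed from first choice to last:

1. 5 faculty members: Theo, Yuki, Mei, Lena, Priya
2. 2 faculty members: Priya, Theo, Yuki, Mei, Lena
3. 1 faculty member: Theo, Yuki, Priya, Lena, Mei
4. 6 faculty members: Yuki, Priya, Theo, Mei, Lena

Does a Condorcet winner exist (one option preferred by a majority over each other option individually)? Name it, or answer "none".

none

Checking pairwise contests:
Yuki beats Priya 12–2.
Priya beats Lena 9–5.
Theo beats Yuki 8–6.
Priya beats Mei 9–5.
Priya beats Theo 8–6.
Every option loses at least one head-to-head, so there is no Condorcet winner.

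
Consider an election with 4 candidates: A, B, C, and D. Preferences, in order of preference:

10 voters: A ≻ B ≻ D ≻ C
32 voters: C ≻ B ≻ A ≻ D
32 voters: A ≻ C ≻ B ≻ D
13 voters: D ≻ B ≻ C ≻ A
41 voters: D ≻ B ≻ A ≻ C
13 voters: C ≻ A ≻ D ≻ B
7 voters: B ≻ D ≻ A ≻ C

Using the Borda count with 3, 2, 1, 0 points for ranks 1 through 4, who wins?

A: 10·3 + 32·1 + 32·3 + 13·0 + 41·1 + 13·2 + 7·1 = 232
B: 10·2 + 32·2 + 32·1 + 13·2 + 41·2 + 13·0 + 7·3 = 245
C: 10·0 + 32·3 + 32·2 + 13·1 + 41·0 + 13·3 + 7·0 = 212
D: 10·1 + 32·0 + 32·0 + 13·3 + 41·3 + 13·1 + 7·2 = 199
B has the highest Borda score (245).

B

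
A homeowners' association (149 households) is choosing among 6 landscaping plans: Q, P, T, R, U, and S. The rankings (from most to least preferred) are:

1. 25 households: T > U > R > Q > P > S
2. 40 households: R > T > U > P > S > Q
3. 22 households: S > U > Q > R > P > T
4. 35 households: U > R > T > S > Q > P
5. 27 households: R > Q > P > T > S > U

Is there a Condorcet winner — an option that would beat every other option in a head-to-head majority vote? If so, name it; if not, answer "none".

Checking pairwise contests:
T beats Q 100–49.
Q beats P 109–40.
R beats T 124–25.
U beats R 82–67.
T beats U 92–57.
P beats S 92–57.
Every option loses at least one head-to-head, so there is no Condorcet winner.

none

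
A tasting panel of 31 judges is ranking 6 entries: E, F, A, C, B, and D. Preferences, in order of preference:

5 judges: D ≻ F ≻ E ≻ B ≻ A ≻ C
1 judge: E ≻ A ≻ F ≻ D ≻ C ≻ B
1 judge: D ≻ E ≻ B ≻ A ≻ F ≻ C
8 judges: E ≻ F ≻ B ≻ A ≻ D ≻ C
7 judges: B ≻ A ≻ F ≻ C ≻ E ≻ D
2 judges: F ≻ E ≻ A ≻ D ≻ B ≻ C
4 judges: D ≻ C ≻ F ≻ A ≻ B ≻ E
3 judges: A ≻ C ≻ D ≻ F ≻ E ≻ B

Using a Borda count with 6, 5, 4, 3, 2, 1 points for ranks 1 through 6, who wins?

E: 5·4 + 1·6 + 1·5 + 8·6 + 7·2 + 2·5 + 4·1 + 3·2 = 113
F: 5·5 + 1·4 + 1·2 + 8·5 + 7·4 + 2·6 + 4·4 + 3·3 = 136
A: 5·2 + 1·5 + 1·3 + 8·3 + 7·5 + 2·4 + 4·3 + 3·6 = 115
C: 5·1 + 1·2 + 1·1 + 8·1 + 7·3 + 2·1 + 4·5 + 3·5 = 74
B: 5·3 + 1·1 + 1·4 + 8·4 + 7·6 + 2·2 + 4·2 + 3·1 = 109
D: 5·6 + 1·3 + 1·6 + 8·2 + 7·1 + 2·3 + 4·6 + 3·4 = 104
F has the highest Borda score (136).

F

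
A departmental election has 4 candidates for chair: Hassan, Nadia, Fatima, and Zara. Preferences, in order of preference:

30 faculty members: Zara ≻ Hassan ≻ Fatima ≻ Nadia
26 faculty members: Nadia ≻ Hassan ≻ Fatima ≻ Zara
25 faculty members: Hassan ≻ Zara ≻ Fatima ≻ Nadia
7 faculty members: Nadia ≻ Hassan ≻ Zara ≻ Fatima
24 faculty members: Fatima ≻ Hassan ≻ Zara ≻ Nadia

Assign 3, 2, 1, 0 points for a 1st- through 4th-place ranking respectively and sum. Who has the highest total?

Hassan

Hassan: 30·2 + 26·2 + 25·3 + 7·2 + 24·2 = 249
Nadia: 30·0 + 26·3 + 25·0 + 7·3 + 24·0 = 99
Fatima: 30·1 + 26·1 + 25·1 + 7·0 + 24·3 = 153
Zara: 30·3 + 26·0 + 25·2 + 7·1 + 24·1 = 171
Hassan has the highest Borda score (249).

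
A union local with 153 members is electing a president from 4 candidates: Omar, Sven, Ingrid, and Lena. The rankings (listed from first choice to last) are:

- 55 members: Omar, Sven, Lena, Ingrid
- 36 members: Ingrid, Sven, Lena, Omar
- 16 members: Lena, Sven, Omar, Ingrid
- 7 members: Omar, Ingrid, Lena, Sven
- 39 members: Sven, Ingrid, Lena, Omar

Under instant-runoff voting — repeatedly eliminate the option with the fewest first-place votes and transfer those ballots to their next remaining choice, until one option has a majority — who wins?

Sven

Round 1: Omar 62, Sven 39, Ingrid 36, Lena 16. Eliminate Lena.
Round 2: Omar 62, Sven 55, Ingrid 36. Eliminate Ingrid.
Round 3: Omar 62, Sven 91. Sven has a majority.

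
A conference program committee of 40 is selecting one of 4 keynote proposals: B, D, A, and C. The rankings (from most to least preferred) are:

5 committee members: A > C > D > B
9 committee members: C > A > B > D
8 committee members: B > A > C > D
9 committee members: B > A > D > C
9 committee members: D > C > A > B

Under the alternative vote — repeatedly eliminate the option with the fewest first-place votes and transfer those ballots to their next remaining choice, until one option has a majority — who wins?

Round 1: B 17, D 9, A 5, C 9. Eliminate A.
Round 2: B 17, D 9, C 14. Eliminate D.
Round 3: B 17, C 23. C has a majority.

C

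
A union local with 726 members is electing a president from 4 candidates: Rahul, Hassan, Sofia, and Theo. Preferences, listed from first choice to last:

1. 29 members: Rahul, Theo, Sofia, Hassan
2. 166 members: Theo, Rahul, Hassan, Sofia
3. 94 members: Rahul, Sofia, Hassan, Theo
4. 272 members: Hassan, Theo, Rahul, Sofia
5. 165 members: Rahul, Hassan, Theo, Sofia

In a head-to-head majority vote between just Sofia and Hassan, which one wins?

Voters preferring Sofia to Hassan: 123; preferring Hassan to Sofia: 603.
Hassan wins the head-to-head.

Hassan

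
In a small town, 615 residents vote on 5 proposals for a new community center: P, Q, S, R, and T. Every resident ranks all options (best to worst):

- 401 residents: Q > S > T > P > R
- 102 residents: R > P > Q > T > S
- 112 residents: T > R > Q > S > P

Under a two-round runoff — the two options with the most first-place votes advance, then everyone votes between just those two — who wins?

Q

Round 1 first-place votes: P 0, Q 401, S 0, R 102, T 112.
Q and T advance.
Runoff: Q is preferred to T by 503 voters; T by 112.
Q wins the runoff.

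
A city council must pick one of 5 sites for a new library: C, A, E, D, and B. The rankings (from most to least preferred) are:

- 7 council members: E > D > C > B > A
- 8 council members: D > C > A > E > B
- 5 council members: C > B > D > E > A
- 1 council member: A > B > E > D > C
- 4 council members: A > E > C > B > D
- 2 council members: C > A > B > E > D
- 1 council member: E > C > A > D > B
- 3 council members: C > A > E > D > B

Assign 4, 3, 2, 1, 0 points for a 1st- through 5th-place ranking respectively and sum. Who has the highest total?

C: 7·2 + 8·3 + 5·4 + 1·0 + 4·2 + 2·4 + 1·3 + 3·4 = 89
A: 7·0 + 8·2 + 5·0 + 1·4 + 4·4 + 2·3 + 1·2 + 3·3 = 53
E: 7·4 + 8·1 + 5·1 + 1·2 + 4·3 + 2·1 + 1·4 + 3·2 = 67
D: 7·3 + 8·4 + 5·2 + 1·1 + 4·0 + 2·0 + 1·1 + 3·1 = 68
B: 7·1 + 8·0 + 5·3 + 1·3 + 4·1 + 2·2 + 1·0 + 3·0 = 33
C has the highest Borda score (89).

C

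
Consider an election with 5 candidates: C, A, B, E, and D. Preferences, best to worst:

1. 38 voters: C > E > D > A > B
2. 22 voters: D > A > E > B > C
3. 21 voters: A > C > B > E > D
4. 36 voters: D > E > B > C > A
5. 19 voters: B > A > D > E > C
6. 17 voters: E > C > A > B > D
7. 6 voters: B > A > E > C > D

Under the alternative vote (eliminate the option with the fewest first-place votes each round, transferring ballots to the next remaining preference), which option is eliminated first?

Round 1: C 38, A 21, B 25, E 17, D 58. Eliminate E.

E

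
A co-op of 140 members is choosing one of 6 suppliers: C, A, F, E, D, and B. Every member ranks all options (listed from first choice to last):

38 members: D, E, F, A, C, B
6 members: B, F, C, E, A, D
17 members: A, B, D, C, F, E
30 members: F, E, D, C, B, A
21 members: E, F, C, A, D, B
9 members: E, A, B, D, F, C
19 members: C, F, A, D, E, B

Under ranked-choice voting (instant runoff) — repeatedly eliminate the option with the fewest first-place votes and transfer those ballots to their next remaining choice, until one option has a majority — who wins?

Round 1: C 19, A 17, F 30, E 30, D 38, B 6. Eliminate B.
Round 2: C 19, A 17, F 36, E 30, D 38. Eliminate A.
Round 3: C 19, F 36, E 30, D 55. Eliminate C.
Round 4: F 55, E 30, D 55. Eliminate E.
Round 5: F 76, D 64. F has a majority.

F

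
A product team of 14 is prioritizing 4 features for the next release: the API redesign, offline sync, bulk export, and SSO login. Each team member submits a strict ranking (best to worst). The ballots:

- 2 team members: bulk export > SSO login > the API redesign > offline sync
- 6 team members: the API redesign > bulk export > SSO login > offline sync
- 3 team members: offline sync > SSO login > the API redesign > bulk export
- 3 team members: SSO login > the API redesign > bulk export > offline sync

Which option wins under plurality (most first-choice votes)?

the API redesign

First-place votes: the API redesign 6, offline sync 3, bulk export 2, SSO login 3.
the API redesign has the most first-place votes.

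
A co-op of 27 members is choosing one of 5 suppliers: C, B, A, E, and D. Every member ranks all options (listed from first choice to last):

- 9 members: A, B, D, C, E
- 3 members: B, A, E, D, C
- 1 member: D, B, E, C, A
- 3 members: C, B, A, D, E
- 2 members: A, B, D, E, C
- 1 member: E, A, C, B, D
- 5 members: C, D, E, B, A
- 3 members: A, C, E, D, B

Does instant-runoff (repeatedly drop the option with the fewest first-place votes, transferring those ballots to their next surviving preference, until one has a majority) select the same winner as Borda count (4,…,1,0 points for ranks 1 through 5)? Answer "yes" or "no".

Instant-runoff — R1 C 8, B 3, A 14, E 1, D 1 (A winner). Winner: A.
Borda — scores: C 53, B 63, A 74, E 30, D 50. Winner: A.
The two methods agree.

yes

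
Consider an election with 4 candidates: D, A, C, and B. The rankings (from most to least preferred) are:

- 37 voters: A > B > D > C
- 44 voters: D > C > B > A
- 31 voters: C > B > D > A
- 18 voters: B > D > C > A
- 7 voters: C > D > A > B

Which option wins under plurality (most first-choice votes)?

First-place votes: D 44, A 37, C 38, B 18.
D has the most first-place votes.

D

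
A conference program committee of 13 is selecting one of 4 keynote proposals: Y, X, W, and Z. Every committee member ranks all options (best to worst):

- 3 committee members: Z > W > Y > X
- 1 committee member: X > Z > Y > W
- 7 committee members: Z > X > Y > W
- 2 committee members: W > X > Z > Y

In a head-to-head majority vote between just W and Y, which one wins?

Voters preferring W to Y: 5; preferring Y to W: 8.
Y wins the head-to-head.

Y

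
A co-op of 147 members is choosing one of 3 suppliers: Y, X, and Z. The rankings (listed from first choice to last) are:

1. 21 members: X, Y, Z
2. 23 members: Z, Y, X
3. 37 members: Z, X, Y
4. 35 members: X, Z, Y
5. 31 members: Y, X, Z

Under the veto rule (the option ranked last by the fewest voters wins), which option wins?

X

Last-place votes: Y 72, X 23, Z 52.
X is ranked last by the fewest voters, so X wins.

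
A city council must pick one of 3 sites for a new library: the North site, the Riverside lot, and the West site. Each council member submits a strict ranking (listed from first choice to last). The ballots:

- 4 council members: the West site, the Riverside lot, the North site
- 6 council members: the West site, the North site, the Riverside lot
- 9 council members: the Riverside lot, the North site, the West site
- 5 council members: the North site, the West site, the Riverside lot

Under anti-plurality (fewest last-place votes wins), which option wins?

Last-place votes: the North site 4, the Riverside lot 11, the West site 9.
the North site is ranked last by the fewest voters, so the North site wins.

the North site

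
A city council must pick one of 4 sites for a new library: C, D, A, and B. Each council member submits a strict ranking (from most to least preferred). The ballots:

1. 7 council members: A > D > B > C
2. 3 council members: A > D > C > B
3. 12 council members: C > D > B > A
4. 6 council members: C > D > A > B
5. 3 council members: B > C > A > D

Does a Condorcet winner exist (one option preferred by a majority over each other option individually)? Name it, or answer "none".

C

C vs D: 21–10 for C.
C vs A: 21–10 for C.
C vs B: 21–10 for C.
C beats every other option head-to-head.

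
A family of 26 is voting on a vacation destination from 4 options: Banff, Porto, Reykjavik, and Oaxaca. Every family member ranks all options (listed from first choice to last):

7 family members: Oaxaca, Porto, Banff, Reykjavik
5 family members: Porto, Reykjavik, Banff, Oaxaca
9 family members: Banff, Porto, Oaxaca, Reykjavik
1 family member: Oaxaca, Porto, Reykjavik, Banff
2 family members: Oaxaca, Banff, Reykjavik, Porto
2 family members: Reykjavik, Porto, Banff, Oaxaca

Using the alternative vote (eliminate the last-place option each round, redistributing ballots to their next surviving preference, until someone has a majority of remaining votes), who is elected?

Banff

Round 1: Banff 9, Porto 5, Reykjavik 2, Oaxaca 10. Eliminate Reykjavik.
Round 2: Banff 9, Porto 7, Oaxaca 10. Eliminate Porto.
Round 3: Banff 16, Oaxaca 10. Banff has a majority.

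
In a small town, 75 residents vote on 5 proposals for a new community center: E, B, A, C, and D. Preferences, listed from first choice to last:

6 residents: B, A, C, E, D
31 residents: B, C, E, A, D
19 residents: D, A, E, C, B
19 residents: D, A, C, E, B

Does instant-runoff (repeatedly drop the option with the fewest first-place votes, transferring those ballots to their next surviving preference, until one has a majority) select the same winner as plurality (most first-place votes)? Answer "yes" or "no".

yes

Instant-runoff — R1 E 0, B 37, A 0, C 0, D 38 (D winner). Winner: D.
Plurality — first-place votes: E 0, B 37, A 0, C 0, D 38. Winner: D.
The two methods agree.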